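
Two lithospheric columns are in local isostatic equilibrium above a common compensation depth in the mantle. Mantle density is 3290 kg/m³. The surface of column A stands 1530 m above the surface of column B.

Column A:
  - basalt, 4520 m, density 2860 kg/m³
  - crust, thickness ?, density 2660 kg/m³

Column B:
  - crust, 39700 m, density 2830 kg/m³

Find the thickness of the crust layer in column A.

Take the compensation level at the base of the deeper column (depth z_c below the surface of column A) and equate Σ ρ_i t_i down to z_c; mantle fills any gap and the z_c terms cancel.
Column A: 4520×2860 + x×2660 + (z_c − 4520 − x)×3290
Column B: 1530×0 + 39700×2830 + (z_c − 1530 − 39700)×3290
The z_c×3290 term appears on both sides and cancels. Collect the known terms of each column as K = Σ(ρt)_known − 3290 × (depth of known layers): K_A = 12927200 − 3290×4520 = −1943600; K_B = 112351000 − 3290×(1530 + 39700) = −23295700.
Balance: K_A − x×(3290 − 2660) = K_B, so x = (K_A − K_B)/(3290 − 2660) = 21352100/630 = 33900 m.

33900 m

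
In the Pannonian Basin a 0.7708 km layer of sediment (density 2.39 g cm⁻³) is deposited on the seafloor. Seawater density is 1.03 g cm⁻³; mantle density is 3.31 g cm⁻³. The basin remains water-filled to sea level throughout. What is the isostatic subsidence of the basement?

Submarine loading: the sediment displaces seawater, and the subsidence is in turn flooded, so s (ρ_m − ρ_w) = t (ρ_sed − ρ_w).
s = 0.7708 km × (2.39 − 1.03) / (3.31 − 1.03) = 0.46 km.

0.46 km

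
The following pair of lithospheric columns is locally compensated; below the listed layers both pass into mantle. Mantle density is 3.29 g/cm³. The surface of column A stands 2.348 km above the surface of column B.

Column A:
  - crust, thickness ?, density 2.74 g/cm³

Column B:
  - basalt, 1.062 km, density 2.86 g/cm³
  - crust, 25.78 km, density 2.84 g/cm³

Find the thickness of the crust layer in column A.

36 km

Take the compensation level at the base of the deeper column (depth z_c below the surface of column A) and equate Σ ρ_i t_i down to z_c; mantle fills any gap and the z_c terms cancel.
Column A: x×2.74 + (z_c − 0 − x)×3.29
Column B: 2.348×0 + 1.062×2.86 + 25.78×2.84 + (z_c − 2.348 − 26.842)×3.29
The z_c×3.29 term appears on both sides and cancels. Collect the known terms of each column as K = Σ(ρt)_known − 3.29 × (depth of known layers): K_A = 0 − 3.29×0 = 0; K_B = 76.25252 − 3.29×(2.348 + 26.842) = −19.78258.
Balance: K_A − x×(3.29 − 2.74) = K_B, so x = (K_A − K_B)/(3.29 − 2.74) = 19.7826/0.55 = 36 km.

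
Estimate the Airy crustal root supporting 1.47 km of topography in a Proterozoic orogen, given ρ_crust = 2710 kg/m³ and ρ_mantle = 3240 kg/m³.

In Airy isostatic equilibrium: the weight of the topography is balanced by the buoyancy of the root, ρ_c h = (ρ_m − ρ_c) r.
r = h · ρ_c / (ρ_m − ρ_c) = 1.47 km × 2710 / (3240 − 2710) = 7.52 km.

7.52 km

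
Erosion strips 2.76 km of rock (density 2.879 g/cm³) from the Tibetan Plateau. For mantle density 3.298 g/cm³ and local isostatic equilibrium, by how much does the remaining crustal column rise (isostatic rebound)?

Unloading: uplift u = e ρ_c/ρ_m = 2.76 km × 2.879/3.298 = 2.41 km.

2.41 km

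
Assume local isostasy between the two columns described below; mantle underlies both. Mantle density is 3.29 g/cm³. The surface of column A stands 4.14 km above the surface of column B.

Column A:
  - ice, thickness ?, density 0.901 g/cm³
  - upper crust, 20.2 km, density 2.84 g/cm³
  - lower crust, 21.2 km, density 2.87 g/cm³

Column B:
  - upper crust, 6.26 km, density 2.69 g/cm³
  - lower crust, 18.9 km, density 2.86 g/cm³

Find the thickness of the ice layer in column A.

Take the compensation level at the base of the deeper column (depth z_c below the surface of column A) and equate Σ ρ_i t_i down to z_c; mantle fills any gap and the z_c terms cancel.
Column A: x×0.901 + 20.2×2.84 + 21.2×2.87 + (z_c − 41.4 − x)×3.29
Column B: 4.14×0 + 6.26×2.69 + 18.9×2.86 + (z_c − 4.14 − 25.16)×3.29
The z_c×3.29 term appears on both sides and cancels. Collect the known terms of each column as K = Σ(ρt)_known − 3.29 × (depth of known layers): K_A = 118.212 − 3.29×41.4 = −17.994; K_B = 70.8934 − 3.29×(4.14 + 25.16) = −25.5036.
Balance: K_A − x×(3.29 − 0.901) = K_B, so x = (K_A − K_B)/(3.29 − 0.901) = 7.5096/2.389 = 3.14 km.

3.14 km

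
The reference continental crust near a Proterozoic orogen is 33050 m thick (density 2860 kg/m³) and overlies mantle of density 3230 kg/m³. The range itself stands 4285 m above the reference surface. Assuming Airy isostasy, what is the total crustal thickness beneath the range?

Root depth r = h ρ_c / (ρ_m − ρ_c) = 4285 m × 2860 / 370 = 33120 m.
Total thickness = T + h + r = 33050 m + 4285 m + 33120 m = 70500 m.

70500 m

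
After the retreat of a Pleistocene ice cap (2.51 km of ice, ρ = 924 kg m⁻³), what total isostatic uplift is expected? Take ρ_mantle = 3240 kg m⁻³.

0.716 km

Removing the load lets mantle flow back in; uplift u satisfies ρ_ice t = ρ_m u.
u = t ρ_ice/ρ_m = 2.51 km × 924/3240 = 0.716 km.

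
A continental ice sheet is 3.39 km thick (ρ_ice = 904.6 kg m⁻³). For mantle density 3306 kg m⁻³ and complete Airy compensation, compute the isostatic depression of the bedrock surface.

In Airy isostatic equilibrium: the ice load ρ_ice t is balanced by mantle displaced below, ρ_m s.
s = t ρ_ice / ρ_m = 3.39 km × 904.6/3306 = 0.928 km.

0.928 km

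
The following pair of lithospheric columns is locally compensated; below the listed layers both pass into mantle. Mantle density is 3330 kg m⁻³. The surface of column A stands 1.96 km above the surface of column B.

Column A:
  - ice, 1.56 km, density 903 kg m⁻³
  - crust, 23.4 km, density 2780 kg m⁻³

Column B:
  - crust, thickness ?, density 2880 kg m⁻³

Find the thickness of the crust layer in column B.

22.5 km

Take the compensation level at the base of the deeper column (depth z_c below the surface of column A) and equate Σ ρ_i t_i down to z_c; mantle fills any gap and the z_c terms cancel.
Column A: 1.56×903 + 23.4×2780 + (z_c − 24.96)×3330
Column B: 1.96×0 + x×2880 + (z_c − 1.96 − 0 − x)×3330
The z_c×3330 term appears on both sides and cancels. Collect the known terms of each column as K = Σ(ρt)_known − 3330 × (depth of known layers): K_A = 66460.68 − 3330×24.96 = −16656.12; K_B = 0 − 3330×(1.96 + 0) = −6526.8.
Balance: K_A = K_B − x×(3330 − 2880), so x = (K_B − K_A)/(3330 − 2880) = 10129.3/450 = 22.5 km.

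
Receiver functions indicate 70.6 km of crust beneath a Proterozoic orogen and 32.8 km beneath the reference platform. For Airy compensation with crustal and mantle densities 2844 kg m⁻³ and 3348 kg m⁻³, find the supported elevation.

Excess crust Δ = 70.6 km − 32.8 km = 37.8 km, split between elevation h and root r with h + r = Δ.
Airy balance ρ_c h = (ρ_m − ρ_c) r gives r = h ρ_c/(ρ_m − ρ_c), so h (1 + ρ_c/(ρ_m − ρ_c)) = Δ, i.e. h = Δ (ρ_m − ρ_c)/ρ_m.
h = 37.8 km × 504/3348 = 5.69 km.

5.69 km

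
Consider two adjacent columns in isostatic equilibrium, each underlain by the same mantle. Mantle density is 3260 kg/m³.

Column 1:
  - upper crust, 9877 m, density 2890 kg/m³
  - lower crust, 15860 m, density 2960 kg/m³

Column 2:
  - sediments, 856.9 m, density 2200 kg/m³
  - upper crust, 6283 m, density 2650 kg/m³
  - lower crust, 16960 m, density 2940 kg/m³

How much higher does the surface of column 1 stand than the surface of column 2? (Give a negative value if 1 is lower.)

For any compensation level in the mantle, the mantle terms cancel and isostasy reduces to e = (Σt_1 − Σt_2) − (Σ(ρt)_1 − Σ(ρt)_2) / ρ_m.
Σt_1 = 25737 m; Σt_2 = 24099.9 m; Σ(ρt)_1 = 75490130; Σ(ρt)_2 = 68397530 (in m·kg/m³).
e = (25737 − 24099.9) − (75490130 − 68397530) / 3260 = −539 m.

−539 m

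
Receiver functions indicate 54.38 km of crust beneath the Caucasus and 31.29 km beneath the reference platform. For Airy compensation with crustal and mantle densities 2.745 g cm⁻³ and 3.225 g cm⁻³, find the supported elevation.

Excess crust Δ = 54.38 km − 31.29 km = 23.09 km, split between elevation h and root r with h + r = Δ.
Airy balance ρ_c h = (ρ_m − ρ_c) r gives r = h ρ_c/(ρ_m − ρ_c), so h (1 + ρ_c/(ρ_m − ρ_c)) = Δ, i.e. h = Δ (ρ_m − ρ_c)/ρ_m.
h = 23.09 km × 0.48/3.225 = 3.44 km.

3.44 km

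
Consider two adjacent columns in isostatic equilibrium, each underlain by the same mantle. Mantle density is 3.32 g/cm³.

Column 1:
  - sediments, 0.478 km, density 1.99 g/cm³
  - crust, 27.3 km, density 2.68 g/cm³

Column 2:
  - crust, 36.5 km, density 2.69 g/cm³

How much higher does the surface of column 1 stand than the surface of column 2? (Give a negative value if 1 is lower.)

For any compensation level in the mantle, the mantle terms cancel and isostasy reduces to e = (Σt_1 − Σt_2) − (Σ(ρt)_1 − Σ(ρt)_2) / ρ_m.
Σt_1 = 27.778 km; Σt_2 = 36.5 km; Σ(ρt)_1 = 74.11522; Σ(ρt)_2 = 98.185 (in km·g/cm³).
e = (27.778 − 36.5) − (74.11522 − 98.185) / 3.32 = −1.47 km.

−1.47 km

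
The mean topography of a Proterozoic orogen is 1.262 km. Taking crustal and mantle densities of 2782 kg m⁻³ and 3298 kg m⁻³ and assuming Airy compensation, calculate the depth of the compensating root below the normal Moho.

6.8 km

For local isostatic compensation: the weight of the topography is balanced by the buoyancy of the root, ρ_c h = (ρ_m − ρ_c) r.
r = h · ρ_c / (ρ_m − ρ_c) = 1.262 km × 2782 / (3298 − 2782) = 6.8 km.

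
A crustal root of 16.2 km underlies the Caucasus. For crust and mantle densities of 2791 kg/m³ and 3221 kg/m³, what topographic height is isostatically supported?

2.5 km

Balancing pressure at the compensation depth: ρ_c h = (ρ_m − ρ_c) r.
h = r (ρ_m − ρ_c) / ρ_c = 16.2 km × (3221 − 2791) / 2791 = 2.5 km.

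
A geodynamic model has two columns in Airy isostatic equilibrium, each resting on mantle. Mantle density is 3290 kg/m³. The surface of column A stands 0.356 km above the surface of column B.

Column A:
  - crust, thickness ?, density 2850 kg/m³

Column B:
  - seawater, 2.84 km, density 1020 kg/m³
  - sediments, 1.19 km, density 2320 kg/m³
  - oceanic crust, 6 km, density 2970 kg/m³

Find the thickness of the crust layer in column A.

Take the compensation level at the base of the deeper column (depth z_c below the surface of column A) and equate Σ ρ_i t_i down to z_c; mantle fills any gap and the z_c terms cancel.
Column A: x×2850 + (z_c − 0 − x)×3290
Column B: 0.356×0 + 2.84×1020 + 1.19×2320 + 6×2970 + (z_c − 0.356 − 10.03)×3290
The z_c×3290 term appears on both sides and cancels. Collect the known terms of each column as K = Σ(ρt)_known − 3290 × (depth of known layers): K_A = 0 − 3290×0 = 0; K_B = 23477.6 − 3290×(0.356 + 10.03) = −10692.34.
Balance: K_A − x×(3290 − 2850) = K_B, so x = (K_A − K_B)/(3290 − 2850) = 10692.3/440 = 24.3 km.

24.3 km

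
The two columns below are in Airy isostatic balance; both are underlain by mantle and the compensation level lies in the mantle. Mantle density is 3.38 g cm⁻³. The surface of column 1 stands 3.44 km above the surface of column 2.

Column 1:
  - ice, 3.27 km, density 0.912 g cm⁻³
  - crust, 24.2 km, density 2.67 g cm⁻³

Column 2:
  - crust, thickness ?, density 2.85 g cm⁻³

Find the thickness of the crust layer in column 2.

25.7 km

Take the compensation level at the base of the deeper column (depth z_c below the surface of column 1) and equate Σ ρ_i t_i down to z_c; mantle fills any gap and the z_c terms cancel.
Column 1: 3.27×0.912 + 24.2×2.67 + (z_c − 27.47)×3.38
Column 2: 3.44×0 + x×2.85 + (z_c − 3.44 − 0 − x)×3.38
The z_c×3.38 term appears on both sides and cancels. Collect the known terms of each column as K = Σ(ρt)_known − 3.38 × (depth of known layers): K_1 = 67.59624 − 3.38×27.47 = −25.25236; K_2 = 0 − 3.38×(3.44 + 0) = −11.6272.
Balance: K_1 = K_2 − x×(3.38 − 2.85), so x = (K_2 − K_1)/(3.38 − 2.85) = 13.6252/0.53 = 25.7 km.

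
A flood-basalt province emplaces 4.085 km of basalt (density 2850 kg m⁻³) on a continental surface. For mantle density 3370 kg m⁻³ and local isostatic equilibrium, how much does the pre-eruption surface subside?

3.45 km

Subaerial loading: s = t ρ_load / ρ_m.
s = 4.085 km × 2850/3370 = 3.45 km.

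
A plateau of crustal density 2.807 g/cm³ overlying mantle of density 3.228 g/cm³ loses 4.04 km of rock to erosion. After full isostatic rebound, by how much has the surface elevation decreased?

0.527 km

Rebound u = e ρ_c/ρ_m = 4.04 km × 2.807/3.228 = 3.513 km.
Net surface drop = e − u = 4.04 km − 3.513 km = e (ρ_m − ρ_c)/ρ_m = 0.527 km.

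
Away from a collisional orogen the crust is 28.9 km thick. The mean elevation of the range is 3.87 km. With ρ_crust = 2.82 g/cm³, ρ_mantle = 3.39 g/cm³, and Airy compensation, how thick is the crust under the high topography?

Root depth r = h ρ_c / (ρ_m − ρ_c) = 3.87 km × 2.82 / 0.57 = 19.15 km.
Total thickness = T + h + r = 28.9 km + 3.87 km + 19.15 km = 51.9 km.

51.9 km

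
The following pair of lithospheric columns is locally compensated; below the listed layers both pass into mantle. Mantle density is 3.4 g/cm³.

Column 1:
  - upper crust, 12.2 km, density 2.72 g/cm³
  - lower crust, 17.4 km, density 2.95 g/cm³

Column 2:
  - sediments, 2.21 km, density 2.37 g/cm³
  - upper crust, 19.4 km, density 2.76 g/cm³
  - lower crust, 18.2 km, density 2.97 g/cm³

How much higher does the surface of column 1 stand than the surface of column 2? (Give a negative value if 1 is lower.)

For any compensation level in the mantle, the mantle terms cancel and isostasy reduces to e = (Σt_1 − Σt_2) − (Σ(ρt)_1 − Σ(ρt)_2) / ρ_m.
Σt_1 = 29.6 km; Σt_2 = 39.81 km; Σ(ρt)_1 = 84.514; Σ(ρt)_2 = 112.8357 (in km·g/cm³).
e = (29.6 − 39.81) − (84.514 − 112.8357) / 3.4 = −1.88 km.

−1.88 km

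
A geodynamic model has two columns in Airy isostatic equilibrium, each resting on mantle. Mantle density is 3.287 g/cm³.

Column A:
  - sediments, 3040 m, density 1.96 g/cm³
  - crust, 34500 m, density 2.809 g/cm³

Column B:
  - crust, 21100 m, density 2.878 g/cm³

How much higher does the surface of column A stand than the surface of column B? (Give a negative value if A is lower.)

For any compensation level in the mantle, the mantle terms cancel and isostasy reduces to e = (Σt_A − Σt_B) − (Σ(ρt)_A − Σ(ρt)_B) / ρ_m.
Σt_A = 37540 m; Σt_B = 21100 m; Σ(ρt)_A = 102868.9; Σ(ρt)_B = 60725.8 (in m·g/cm³).
e = (37540 − 21100) − (102868.9 − 60725.8) / 3.287 = 3620 m.

3620 m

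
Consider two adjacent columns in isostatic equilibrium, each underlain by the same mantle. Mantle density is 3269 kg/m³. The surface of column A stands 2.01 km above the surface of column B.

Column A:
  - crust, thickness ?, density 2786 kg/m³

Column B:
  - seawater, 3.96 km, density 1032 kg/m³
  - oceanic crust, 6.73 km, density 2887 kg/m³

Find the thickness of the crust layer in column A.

37.3 km

Take the compensation level at the base of the deeper column (depth z_c below the surface of column A) and equate Σ ρ_i t_i down to z_c; mantle fills any gap and the z_c terms cancel.
Column A: x×2786 + (z_c − 0 − x)×3269
Column B: 2.01×0 + 3.96×1032 + 6.73×2887 + (z_c − 2.01 − 10.69)×3269
The z_c×3269 term appears on both sides and cancels. Collect the known terms of each column as K = Σ(ρt)_known − 3269 × (depth of known layers): K_A = 0 − 3269×0 = 0; K_B = 23516.23 − 3269×(2.01 + 10.69) = −18000.07.
Balance: K_A − x×(3269 − 2786) = K_B, so x = (K_A − K_B)/(3269 − 2786) = 18000.1/483 = 37.3 km.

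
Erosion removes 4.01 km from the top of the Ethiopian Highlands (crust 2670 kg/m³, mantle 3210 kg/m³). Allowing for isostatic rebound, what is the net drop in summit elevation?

Rebound u = e ρ_c/ρ_m = 4.01 km × 2670/3210 = 3.335 km.
Net surface drop = e − u = 4.01 km − 3.335 km = e (ρ_m − ρ_c)/ρ_m = 0.675 km.

0.675 km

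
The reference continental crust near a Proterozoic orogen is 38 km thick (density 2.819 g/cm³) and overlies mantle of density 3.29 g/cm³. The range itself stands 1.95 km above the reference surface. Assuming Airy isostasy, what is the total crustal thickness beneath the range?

51.6 km

Root depth r = h ρ_c / (ρ_m − ρ_c) = 1.95 km × 2.819 / 0.471 = 11.67 km.
Total thickness = T + h + r = 38 km + 1.95 km + 11.67 km = 51.6 km.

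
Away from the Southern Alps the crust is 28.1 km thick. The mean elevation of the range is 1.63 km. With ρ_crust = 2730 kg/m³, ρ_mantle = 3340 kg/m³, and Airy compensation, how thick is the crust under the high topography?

Root depth r = h ρ_c / (ρ_m − ρ_c) = 1.63 km × 2730 / 610 = 7.295 km.
Total thickness = T + h + r = 28.1 km + 1.63 km + 7.295 km = 37 km.

37 km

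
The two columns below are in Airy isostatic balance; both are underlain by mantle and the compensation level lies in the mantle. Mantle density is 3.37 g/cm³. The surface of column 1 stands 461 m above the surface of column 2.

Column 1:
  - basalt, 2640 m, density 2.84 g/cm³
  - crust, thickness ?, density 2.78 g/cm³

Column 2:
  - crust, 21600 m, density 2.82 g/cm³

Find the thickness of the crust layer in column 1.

20400 m

Take the compensation level at the base of the deeper column (depth z_c below the surface of column 1) and equate Σ ρ_i t_i down to z_c; mantle fills any gap and the z_c terms cancel.
Column 1: 2640×2.84 + x×2.78 + (z_c − 2640 − x)×3.37
Column 2: 461×0 + 21600×2.82 + (z_c − 461 − 21600)×3.37
The z_c×3.37 term appears on both sides and cancels. Collect the known terms of each column as K = Σ(ρt)_known − 3.37 × (depth of known layers): K_1 = 7497.6 − 3.37×2640 = −1399.2; K_2 = 60912 − 3.37×(461 + 21600) = −13433.57.
Balance: K_1 − x×(3.37 − 2.78) = K_2, so x = (K_1 − K_2)/(3.37 − 2.78) = 12034.4/0.59 = 20400 m.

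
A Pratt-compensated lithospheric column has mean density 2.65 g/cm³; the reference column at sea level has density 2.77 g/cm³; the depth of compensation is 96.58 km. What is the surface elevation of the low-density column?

4.37 km

ρ_ref D = ρ (D + h) → h = D (ρ_ref − ρ)/ρ.
h = 96.58 km × (2.77 − 2.65)/2.65 = 4.37 km.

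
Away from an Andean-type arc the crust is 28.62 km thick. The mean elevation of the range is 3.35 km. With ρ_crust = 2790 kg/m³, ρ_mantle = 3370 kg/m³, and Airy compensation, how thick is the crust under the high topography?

48.1 km

Root depth r = h ρ_c / (ρ_m − ρ_c) = 3.35 km × 2790 / 580 = 16.11 km.
Total thickness = T + h + r = 28.62 km + 3.35 km + 16.11 km = 48.1 km.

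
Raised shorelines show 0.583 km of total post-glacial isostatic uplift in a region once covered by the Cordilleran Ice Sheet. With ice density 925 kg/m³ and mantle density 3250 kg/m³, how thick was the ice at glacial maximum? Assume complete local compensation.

u = t ρ_ice/ρ_m → t = u ρ_m/ρ_ice = 0.583 km × 3250/925 = 2.05 km.

2.05 km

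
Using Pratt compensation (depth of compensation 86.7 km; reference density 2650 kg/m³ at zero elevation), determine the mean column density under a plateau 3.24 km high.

Pratt balance: ρ_ref D = ρ (D + h).
ρ = ρ_ref D/(D + h) = 2650 × 86.7 km/(86.7 km + 3.24 km) = 2550 kg/m³.

2550 kg/m³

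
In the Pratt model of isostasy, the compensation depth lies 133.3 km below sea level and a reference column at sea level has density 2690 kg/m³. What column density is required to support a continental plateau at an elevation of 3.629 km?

2620 kg/m³

Pratt balance: ρ_ref D = ρ (D + h).
ρ = ρ_ref D/(D + h) = 2690 × 133.3 km/(133.3 km + 3.629 km) = 2620 kg/m³.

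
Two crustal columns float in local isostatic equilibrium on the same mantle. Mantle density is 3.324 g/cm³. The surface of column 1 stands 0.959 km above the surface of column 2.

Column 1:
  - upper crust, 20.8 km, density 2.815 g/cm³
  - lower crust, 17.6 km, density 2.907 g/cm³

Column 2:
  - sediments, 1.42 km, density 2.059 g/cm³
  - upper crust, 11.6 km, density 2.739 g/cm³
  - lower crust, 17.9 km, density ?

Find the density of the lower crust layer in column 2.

2.98 g/cm³

Take the compensation level at the base of the deeper column (depth z_c below the surface of column 1) and equate Σ ρ_i t_i down to z_c; mantle fills any gap and the z_c terms cancel.
Column 1: 20.8×2.815 + 17.6×2.907 + (z_c − 38.4)×3.324
Column 2: 0.959×0 + 1.42×2.059 + 11.6×2.739 + 17.9×ρ + (z_c − 0.959 − 30.92)×3.324
The z_c×3.324 term appears on both sides and cancels. Collect the known terms of each column as K = Σ(ρt)_known − 3.324 × (depth of known layers): K_1 = 109.7152 − 3.324×38.4 = −17.9264; K_2 = 34.69618 − 3.324×(0.959 + 30.92) = −71.269616.
Balance: K_1 = K_2 + 17.9×ρ, so ρ = (K_1 − K_2)/17.9 = 53.3432/17.9 = 2.98 g/cm³.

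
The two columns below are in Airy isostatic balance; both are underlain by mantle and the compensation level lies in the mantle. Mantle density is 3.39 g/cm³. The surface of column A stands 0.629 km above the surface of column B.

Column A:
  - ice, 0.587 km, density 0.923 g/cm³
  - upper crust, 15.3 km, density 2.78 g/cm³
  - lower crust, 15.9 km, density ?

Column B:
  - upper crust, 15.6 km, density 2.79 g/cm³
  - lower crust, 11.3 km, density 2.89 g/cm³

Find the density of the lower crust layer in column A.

2.99 g/cm³

Take the compensation level at the base of the deeper column (depth z_c below the surface of column A) and equate Σ ρ_i t_i down to z_c; mantle fills any gap and the z_c terms cancel.
Column A: 0.587×0.923 + 15.3×2.78 + 15.9×ρ + (z_c − 31.787)×3.39
Column B: 0.629×0 + 15.6×2.79 + 11.3×2.89 + (z_c − 0.629 − 26.9)×3.39
The z_c×3.39 term appears on both sides and cancels. Collect the known terms of each column as K = Σ(ρt)_known − 3.39 × (depth of known layers): K_A = 43.075801 − 3.39×31.787 = −64.682129; K_B = 76.181 − 3.39×(0.629 + 26.9) = −17.14231.
Balance: K_A + 15.9×ρ = K_B, so ρ = (K_B − K_A)/15.9 = 47.5398/15.9 = 2.99 g/cm³.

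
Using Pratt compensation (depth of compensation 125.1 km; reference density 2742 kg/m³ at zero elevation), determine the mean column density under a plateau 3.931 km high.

2660 kg/m³

Pratt balance: ρ_ref D = ρ (D + h).
ρ = ρ_ref D/(D + h) = 2742 × 125.1 km/(125.1 km + 3.931 km) = 2660 kg/m³.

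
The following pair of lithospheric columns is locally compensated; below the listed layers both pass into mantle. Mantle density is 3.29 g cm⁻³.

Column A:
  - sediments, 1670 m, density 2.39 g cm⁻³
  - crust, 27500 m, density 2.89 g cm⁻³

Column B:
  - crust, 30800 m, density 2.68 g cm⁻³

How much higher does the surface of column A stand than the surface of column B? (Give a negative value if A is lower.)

For any compensation level in the mantle, the mantle terms cancel and isostasy reduces to e = (Σt_A − Σt_B) − (Σ(ρt)_A − Σ(ρt)_B) / ρ_m.
Σt_A = 29170 m; Σt_B = 30800 m; Σ(ρt)_A = 83466.3; Σ(ρt)_B = 82544 (in m·g cm⁻³).
e = (29170 − 30800) − (83466.3 − 82544) / 3.29 = −1910 m.

−1910 m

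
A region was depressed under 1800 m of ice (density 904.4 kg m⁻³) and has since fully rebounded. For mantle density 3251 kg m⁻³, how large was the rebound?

501 m

Removing the load lets mantle flow back in; uplift u satisfies ρ_ice t = ρ_m u.
u = t ρ_ice/ρ_m = 1800 m × 904.4/3251 = 501 m.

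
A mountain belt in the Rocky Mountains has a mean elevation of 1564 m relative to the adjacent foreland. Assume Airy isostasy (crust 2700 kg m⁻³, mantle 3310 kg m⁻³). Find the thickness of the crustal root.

Equating mass per unit area of the two columns: the weight of the topography is balanced by the buoyancy of the root, ρ_c h = (ρ_m − ρ_c) r.
r = h · ρ_c / (ρ_m − ρ_c) = 1564 m × 2700 / (3310 − 2700) = 6920 m.

6920 m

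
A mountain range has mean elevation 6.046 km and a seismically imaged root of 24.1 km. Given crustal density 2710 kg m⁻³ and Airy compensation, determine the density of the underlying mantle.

3390 kg m⁻³

Airy balance: ρ_c h = (ρ_m − ρ_c) r → ρ_m = ρ_c (1 + h/r).
ρ_m = 2710 × (1 + 6.046 km/24.1 km) = 3390 kg m⁻³.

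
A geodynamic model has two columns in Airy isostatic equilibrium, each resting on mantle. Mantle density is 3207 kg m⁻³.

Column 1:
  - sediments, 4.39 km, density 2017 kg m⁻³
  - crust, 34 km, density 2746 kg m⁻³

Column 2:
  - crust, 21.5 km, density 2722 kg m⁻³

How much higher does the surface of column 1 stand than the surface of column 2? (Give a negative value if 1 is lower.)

For any compensation level in the mantle, the mantle terms cancel and isostasy reduces to e = (Σt_1 − Σt_2) − (Σ(ρt)_1 − Σ(ρt)_2) / ρ_m.
Σt_1 = 38.39 km; Σt_2 = 21.5 km; Σ(ρt)_1 = 102218.63; Σ(ρt)_2 = 58523 (in km·kg m⁻³).
e = (38.39 − 21.5) − (102218.63 − 58523) / 3207 = 3.26 km.

3.26 km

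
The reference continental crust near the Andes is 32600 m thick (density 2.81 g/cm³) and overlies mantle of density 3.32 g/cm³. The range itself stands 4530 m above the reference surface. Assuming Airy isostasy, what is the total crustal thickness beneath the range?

62100 m

Root depth r = h ρ_c / (ρ_m − ρ_c) = 4530 m × 2.81 / 0.51 = 24960 m.
Total thickness = T + h + r = 32600 m + 4530 m + 24960 m = 62100 m.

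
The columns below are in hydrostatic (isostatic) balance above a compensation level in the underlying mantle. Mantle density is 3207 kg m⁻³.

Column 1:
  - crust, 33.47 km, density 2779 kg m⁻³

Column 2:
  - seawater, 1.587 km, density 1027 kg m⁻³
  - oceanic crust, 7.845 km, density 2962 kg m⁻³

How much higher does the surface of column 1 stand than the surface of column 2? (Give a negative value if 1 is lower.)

For any compensation level in the mantle, the mantle terms cancel and isostasy reduces to e = (Σt_1 − Σt_2) − (Σ(ρt)_1 − Σ(ρt)_2) / ρ_m.
Σt_1 = 33.47 km; Σt_2 = 9.432 km; Σ(ρt)_1 = 93013.13; Σ(ρt)_2 = 24866.739 (in km·kg m⁻³).
e = (33.47 − 9.432) − (93013.13 − 24866.739) / 3207 = 2.79 km.

2.79 km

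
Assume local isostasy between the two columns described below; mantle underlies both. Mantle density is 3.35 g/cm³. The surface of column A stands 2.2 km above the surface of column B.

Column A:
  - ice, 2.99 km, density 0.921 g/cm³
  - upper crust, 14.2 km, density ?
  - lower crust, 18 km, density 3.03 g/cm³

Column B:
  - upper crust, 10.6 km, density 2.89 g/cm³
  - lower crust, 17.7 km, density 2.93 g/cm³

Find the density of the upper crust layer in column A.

2.88 g/cm³

Take the compensation level at the base of the deeper column (depth z_c below the surface of column A) and equate Σ ρ_i t_i down to z_c; mantle fills any gap and the z_c terms cancel.
Column A: 2.99×0.921 + 14.2×ρ + 18×3.03 + (z_c − 35.19)×3.35
Column B: 2.2×0 + 10.6×2.89 + 17.7×2.93 + (z_c − 2.2 − 28.3)×3.35
The z_c×3.35 term appears on both sides and cancels. Collect the known terms of each column as K = Σ(ρt)_known − 3.35 × (depth of known layers): K_A = 57.29379 − 3.35×35.19 = −60.59271; K_B = 82.495 − 3.35×(2.2 + 28.3) = −19.68.
Balance: K_A + 14.2×ρ = K_B, so ρ = (K_B − K_A)/14.2 = 40.9127/14.2 = 2.88 g/cm³.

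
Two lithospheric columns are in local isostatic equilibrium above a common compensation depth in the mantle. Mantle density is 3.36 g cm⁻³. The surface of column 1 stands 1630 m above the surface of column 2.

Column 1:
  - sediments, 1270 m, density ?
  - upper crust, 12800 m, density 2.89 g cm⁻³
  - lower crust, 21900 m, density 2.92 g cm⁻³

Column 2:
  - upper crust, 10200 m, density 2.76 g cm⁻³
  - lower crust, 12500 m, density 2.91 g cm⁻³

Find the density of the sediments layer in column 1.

2.12 g cm⁻³

Take the compensation level at the base of the deeper column (depth z_c below the surface of column 1) and equate Σ ρ_i t_i down to z_c; mantle fills any gap and the z_c terms cancel.
Column 1: 1270×ρ + 12800×2.89 + 21900×2.92 + (z_c − 35970)×3.36
Column 2: 1630×0 + 10200×2.76 + 12500×2.91 + (z_c − 1630 − 22700)×3.36
The z_c×3.36 term appears on both sides and cancels. Collect the known terms of each column as K = Σ(ρt)_known − 3.36 × (depth of known layers): K_1 = 100940 − 3.36×35970 = −19919.2; K_2 = 64527 − 3.36×(1630 + 22700) = −17221.8.
Balance: K_1 + 1270×ρ = K_2, so ρ = (K_2 − K_1)/1270 = 2697.4/1270 = 2.12 g cm⁻³.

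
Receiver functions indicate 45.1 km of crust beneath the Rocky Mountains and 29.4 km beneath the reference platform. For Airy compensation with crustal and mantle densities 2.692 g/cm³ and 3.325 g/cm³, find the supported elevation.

Excess crust Δ = 45.1 km − 29.4 km = 15.7 km, split between elevation h and root r with h + r = Δ.
Airy balance ρ_c h = (ρ_m − ρ_c) r gives r = h ρ_c/(ρ_m − ρ_c), so h (1 + ρ_c/(ρ_m − ρ_c)) = Δ, i.e. h = Δ (ρ_m − ρ_c)/ρ_m.
h = 15.7 km × 0.633/3.325 = 2.99 km.

2.99 km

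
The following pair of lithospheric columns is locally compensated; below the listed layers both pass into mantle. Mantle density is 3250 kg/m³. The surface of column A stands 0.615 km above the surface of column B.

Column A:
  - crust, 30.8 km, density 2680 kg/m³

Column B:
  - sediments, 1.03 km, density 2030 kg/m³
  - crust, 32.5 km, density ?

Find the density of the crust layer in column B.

2810 kg/m³

Take the compensation level at the base of the deeper column (depth z_c below the surface of column A) and equate Σ ρ_i t_i down to z_c; mantle fills any gap and the z_c terms cancel.
Column A: 30.8×2680 + (z_c − 30.8)×3250
Column B: 0.615×0 + 1.03×2030 + 32.5×ρ + (z_c − 0.615 − 33.53)×3250
The z_c×3250 term appears on both sides and cancels. Collect the known terms of each column as K = Σ(ρt)_known − 3250 × (depth of known layers): K_A = 82544 − 3250×30.8 = −17556; K_B = 2090.9 − 3250×(0.615 + 33.53) = −108880.35.
Balance: K_A = K_B + 32.5×ρ, so ρ = (K_A − K_B)/32.5 = 91324.4/32.5 = 2810 kg/m³.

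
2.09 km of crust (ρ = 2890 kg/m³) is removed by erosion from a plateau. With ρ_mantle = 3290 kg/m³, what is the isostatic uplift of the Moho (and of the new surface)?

1.84 km

Unloading: uplift u = e ρ_c/ρ_m = 2.09 km × 2890/3290 = 1.84 km.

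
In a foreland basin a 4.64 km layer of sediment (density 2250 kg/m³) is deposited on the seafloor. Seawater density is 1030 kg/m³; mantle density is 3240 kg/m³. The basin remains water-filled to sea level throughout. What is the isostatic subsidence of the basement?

2.56 km

Submarine loading: the sediment displaces seawater, and the subsidence is in turn flooded, so s (ρ_m − ρ_w) = t (ρ_sed − ρ_w).
s = 4.64 km × (2250 − 1030) / (3240 − 1030) = 2.56 km.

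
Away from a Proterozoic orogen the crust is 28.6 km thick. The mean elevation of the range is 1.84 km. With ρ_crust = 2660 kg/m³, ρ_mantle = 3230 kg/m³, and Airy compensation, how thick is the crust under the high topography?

39 km

Root depth r = h ρ_c / (ρ_m − ρ_c) = 1.84 km × 2660 / 570 = 8.587 km.
Total thickness = T + h + r = 28.6 km + 1.84 km + 8.587 km = 39 km.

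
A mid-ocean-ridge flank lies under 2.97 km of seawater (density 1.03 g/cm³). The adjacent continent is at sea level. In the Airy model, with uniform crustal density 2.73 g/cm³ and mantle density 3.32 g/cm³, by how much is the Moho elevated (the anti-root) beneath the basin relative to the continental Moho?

Balancing pressure at the compensation depth: replacing crust with seawater at the top is compensated by replacing crust with mantle at the base: d (ρ_c − ρ_w) = a (ρ_m − ρ_c).
a = d (ρ_c − ρ_w)/(ρ_m − ρ_c) = 2.97 km × 1.7/0.59 = 8.56 km.

8.56 km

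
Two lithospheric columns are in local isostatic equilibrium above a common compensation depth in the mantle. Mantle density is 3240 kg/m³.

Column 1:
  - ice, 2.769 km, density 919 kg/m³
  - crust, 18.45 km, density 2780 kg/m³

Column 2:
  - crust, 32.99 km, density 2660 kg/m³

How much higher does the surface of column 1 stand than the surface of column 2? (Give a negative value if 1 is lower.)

For any compensation level in the mantle, the mantle terms cancel and isostasy reduces to e = (Σt_1 − Σt_2) − (Σ(ρt)_1 − Σ(ρt)_2) / ρ_m.
Σt_1 = 21.219 km; Σt_2 = 32.99 km; Σ(ρt)_1 = 53835.711; Σ(ρt)_2 = 87753.4 (in km·kg/m³).
e = (21.219 − 32.99) − (53835.711 − 87753.4) / 3240 = −1.3 km.

−1.3 km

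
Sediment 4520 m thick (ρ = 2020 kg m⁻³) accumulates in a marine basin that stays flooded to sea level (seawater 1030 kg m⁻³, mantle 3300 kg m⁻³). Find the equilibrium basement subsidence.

1970 m

Submarine loading: the sediment displaces seawater, and the subsidence is in turn flooded, so s (ρ_m − ρ_w) = t (ρ_sed − ρ_w).
s = 4520 m × (2020 − 1030) / (3300 − 1030) = 1970 m.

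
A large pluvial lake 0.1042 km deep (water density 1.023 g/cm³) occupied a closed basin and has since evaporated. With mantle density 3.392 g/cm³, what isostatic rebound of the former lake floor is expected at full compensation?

0.0314 km

u = d ρ_w/ρ_m = 0.1042 km × 1.023/3.392 = 0.0314 km.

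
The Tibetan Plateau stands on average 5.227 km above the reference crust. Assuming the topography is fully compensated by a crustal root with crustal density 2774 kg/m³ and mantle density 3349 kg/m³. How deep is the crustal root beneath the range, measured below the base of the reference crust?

25.2 km

Balancing pressure at the compensation depth: the weight of the topography is balanced by the buoyancy of the root, ρ_c h = (ρ_m − ρ_c) r.
r = h · ρ_c / (ρ_m − ρ_c) = 5.227 km × 2774 / (3349 − 2774) = 25.2 km.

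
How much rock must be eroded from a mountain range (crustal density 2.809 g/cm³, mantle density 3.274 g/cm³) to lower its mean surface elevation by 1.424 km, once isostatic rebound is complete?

10 km

Net drop Δ = e − u = e − e ρ_c/ρ_m = e (ρ_m − ρ_c)/ρ_m.
e = Δ ρ_m/(ρ_m − ρ_c) = 1.424 km × 3.274/0.465 = 10 km.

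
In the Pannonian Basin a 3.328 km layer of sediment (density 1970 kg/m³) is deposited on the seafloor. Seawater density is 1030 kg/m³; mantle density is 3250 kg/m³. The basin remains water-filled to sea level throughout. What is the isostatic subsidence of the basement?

Submarine loading: the sediment displaces seawater, and the subsidence is in turn flooded, so s (ρ_m − ρ_w) = t (ρ_sed − ρ_w).
s = 3.328 km × (1970 − 1030) / (3250 − 1030) = 1.41 km.

1.41 km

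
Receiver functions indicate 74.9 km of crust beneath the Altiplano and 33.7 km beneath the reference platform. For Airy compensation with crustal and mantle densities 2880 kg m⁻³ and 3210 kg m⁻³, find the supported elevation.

Excess crust Δ = 74.9 km − 33.7 km = 41.2 km, split between elevation h and root r with h + r = Δ.
Airy balance ρ_c h = (ρ_m − ρ_c) r gives r = h ρ_c/(ρ_m − ρ_c), so h (1 + ρ_c/(ρ_m − ρ_c)) = Δ, i.e. h = Δ (ρ_m − ρ_c)/ρ_m.
h = 41.2 km × 330/3210 = 4.24 km.

4.24 km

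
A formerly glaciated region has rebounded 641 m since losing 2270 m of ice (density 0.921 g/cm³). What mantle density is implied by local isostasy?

3.26 g/cm³

ρ_m = ρ_ice t / u = 0.921 × 2270 m/641 m = 3.26 g/cm³.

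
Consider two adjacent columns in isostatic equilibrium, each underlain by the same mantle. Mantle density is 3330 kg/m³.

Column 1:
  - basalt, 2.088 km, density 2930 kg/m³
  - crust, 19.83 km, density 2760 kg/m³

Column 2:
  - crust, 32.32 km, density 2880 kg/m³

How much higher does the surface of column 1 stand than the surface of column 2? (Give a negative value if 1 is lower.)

For any compensation level in the mantle, the mantle terms cancel and isostasy reduces to e = (Σt_1 − Σt_2) − (Σ(ρt)_1 − Σ(ρt)_2) / ρ_m.
Σt_1 = 21.918 km; Σt_2 = 32.32 km; Σ(ρt)_1 = 60848.64; Σ(ρt)_2 = 93081.6 (in km·kg/m³).
e = (21.918 − 32.32) − (60848.64 − 93081.6) / 3330 = −0.722 km.

−0.722 km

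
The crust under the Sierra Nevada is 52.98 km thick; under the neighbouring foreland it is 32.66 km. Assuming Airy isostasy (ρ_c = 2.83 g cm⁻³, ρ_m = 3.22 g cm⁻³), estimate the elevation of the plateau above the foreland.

2.46 km

Excess crust Δ = 52.98 km − 32.66 km = 20.32 km, split between elevation h and root r with h + r = Δ.
Airy balance ρ_c h = (ρ_m − ρ_c) r gives r = h ρ_c/(ρ_m − ρ_c), so h (1 + ρ_c/(ρ_m − ρ_c)) = Δ, i.e. h = Δ (ρ_m − ρ_c)/ρ_m.
h = 20.32 km × 0.39/3.22 = 2.46 km.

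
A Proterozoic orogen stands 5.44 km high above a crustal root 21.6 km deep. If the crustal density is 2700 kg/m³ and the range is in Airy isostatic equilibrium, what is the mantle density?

3380 kg/m³

Airy balance: ρ_c h = (ρ_m − ρ_c) r → ρ_m = ρ_c (1 + h/r).
ρ_m = 2700 × (1 + 5.44 km/21.6 km) = 3380 kg/m³.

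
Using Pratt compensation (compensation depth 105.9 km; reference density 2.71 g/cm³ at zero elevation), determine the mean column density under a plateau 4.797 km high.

2.59 g/cm³

Pratt balance: ρ_ref D = ρ (D + h).
ρ = ρ_ref D/(D + h) = 2.71 × 105.9 km/(105.9 km + 4.797 km) = 2.59 g/cm³.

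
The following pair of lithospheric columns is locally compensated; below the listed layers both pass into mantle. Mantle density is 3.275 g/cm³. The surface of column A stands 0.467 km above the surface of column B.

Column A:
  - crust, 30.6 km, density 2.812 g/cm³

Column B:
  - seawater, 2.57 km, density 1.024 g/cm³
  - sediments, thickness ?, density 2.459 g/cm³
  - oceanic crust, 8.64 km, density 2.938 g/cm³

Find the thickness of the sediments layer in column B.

4.83 km

Take the compensation level at the base of the deeper column (depth z_c below the surface of column A) and equate Σ ρ_i t_i down to z_c; mantle fills any gap and the z_c terms cancel.
Column A: 30.6×2.812 + (z_c − 30.6)×3.275
Column B: 0.467×0 + 2.57×1.024 + x×2.459 + 8.64×2.938 + (z_c − 0.467 − 11.21 − x)×3.275
The z_c×3.275 term appears on both sides and cancels. Collect the known terms of each column as K = Σ(ρt)_known − 3.275 × (depth of known layers): K_A = 86.0472 − 3.275×30.6 = −14.1678; K_B = 28.016 − 3.275×(0.467 + 11.21) = −10.226175.
Balance: K_A = K_B − x×(3.275 − 2.459), so x = (K_B − K_A)/(3.275 − 2.459) = 3.94162/0.816 = 4.83 km.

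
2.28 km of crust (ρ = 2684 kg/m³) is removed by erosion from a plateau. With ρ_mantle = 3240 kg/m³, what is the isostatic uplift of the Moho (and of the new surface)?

1.89 km

Unloading: uplift u = e ρ_c/ρ_m = 2.28 km × 2684/3240 = 1.89 km.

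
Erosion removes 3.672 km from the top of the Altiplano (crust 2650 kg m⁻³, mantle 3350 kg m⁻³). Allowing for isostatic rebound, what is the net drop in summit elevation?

0.767 km

Rebound u = e ρ_c/ρ_m = 3.672 km × 2650/3350 = 2.905 km.
Net surface drop = e − u = 3.672 km − 2.905 km = e (ρ_m − ρ_c)/ρ_m = 0.767 km.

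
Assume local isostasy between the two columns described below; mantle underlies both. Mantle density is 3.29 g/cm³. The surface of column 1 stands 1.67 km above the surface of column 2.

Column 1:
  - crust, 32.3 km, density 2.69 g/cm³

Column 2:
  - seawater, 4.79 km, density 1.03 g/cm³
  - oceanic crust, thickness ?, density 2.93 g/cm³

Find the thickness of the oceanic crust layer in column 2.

Take the compensation level at the base of the deeper column (depth z_c below the surface of column 1) and equate Σ ρ_i t_i down to z_c; mantle fills any gap and the z_c terms cancel.
Column 1: 32.3×2.69 + (z_c − 32.3)×3.29
Column 2: 1.67×0 + 4.79×1.03 + x×2.93 + (z_c − 1.67 − 4.79 − x)×3.29
The z_c×3.29 term appears on both sides and cancels. Collect the known terms of each column as K = Σ(ρt)_known − 3.29 × (depth of known layers): K_1 = 86.887 − 3.29×32.3 = −19.38; K_2 = 4.9337 − 3.29×(1.67 + 4.79) = −16.3197.
Balance: K_1 = K_2 − x×(3.29 − 2.93), so x = (K_2 − K_1)/(3.29 − 2.93) = 3.0603/0.36 = 8.5 km.

8.5 km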